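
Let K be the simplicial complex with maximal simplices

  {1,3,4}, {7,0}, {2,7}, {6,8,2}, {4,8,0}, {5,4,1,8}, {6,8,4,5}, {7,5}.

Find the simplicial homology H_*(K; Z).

Order the vertices as 0 < 1 < 2 < 3 < 4 < 5 < 6 < 7 < 8. Listing each simplex with vertices in this order, K has dimension 3 with simplices:

  0-simplices (9): [0], [1], [2], [3], [4], [5], [6], [7], [8]
  1-simplices (18): [0,4], [0,7], [0,8], [1,3], [1,4], [1,5], [1,8], [2,6], [2,7], [2,8], [3,4], [4,5], [4,6], [4,8], [5,6], [5,7], [5,8], [6,8]
  2-simplices (10): [0,4,8], [1,3,4], [1,4,5], [1,4,8], [1,5,8], [2,6,8], [4,5,6], [4,5,8], [4,6,8], [5,6,8]
  3-simplices (2): [1,4,5,8], [4,5,6,8]

giving chain groups C_0 ≅ Z^9, C_1 ≅ Z^18, C_2 ≅ Z^10, C_3 ≅ Z^2.

The boundary map ∂_1: C_1 → C_0 sends each edge [p,q] (with p < q) to q − p. For instance
  ∂[2,6] = [6] − [2].
As a 9×18 matrix over Z this has rank 8, with invariant factors (1,1,1,1,1,1,1,1).

∂_2: C_2 → C_1 acts by ∂[p,q,r] = [q,r] − [p,r] + [p,q]. For instance
  ∂[1,3,4] = [3,4] − [1,4] + [1,3],
  ∂[1,4,5] = [4,5] − [1,5] + [1,4].
As a 18×10 matrix over Z this has rank 8, with invariant factors (1,1,1,1,1,1,1,1).

The boundary map ∂_3: C_3 → C_2 sends each 3-simplex σ to the alternating sum Σ_i (−1)^i (σ with its i-th vertex removed). For instance
  ∂[1,4,5,8] = [4,5,8] − [1,5,8] + [1,4,8] − [1,4,5],
  ∂[4,5,6,8] = [5,6,8] − [4,6,8] + [4,5,8] − [4,5,6].
The resulting 10×2 matrix has rank 2, and its Smith normal form has invariant factors (1,1).

Now H_k = ker ∂_k / im ∂_{k+1}, so:

  H_0: rank C_0 − rank ∂_1 = 9 − 8 = 1, and the invariant factors of ∂_1 are all 1, so H_0 ≅ Z.
  H_1: rank ker ∂_1 − rank ∂_2 = (18 − 8) − 8 = 2, and the invariant factors of ∂_2 are all 1, so H_1 ≅ Z^2.
  H_2: rank ker ∂_2 − rank ∂_3 = (10 − 8) − 2 = 0, and the invariant factors of ∂_3 are all 1, so H_2 ≅ 0.
  H_3: rank ker ∂_3 − rank ∂_4 = (2 − 2) − 0 = 0, and there is no ∂_4, so H_3 ≅ 0.

H_0 ≅ Z,  H_1 ≅ Z^2,  H_2 = 0,  H_3 = 0.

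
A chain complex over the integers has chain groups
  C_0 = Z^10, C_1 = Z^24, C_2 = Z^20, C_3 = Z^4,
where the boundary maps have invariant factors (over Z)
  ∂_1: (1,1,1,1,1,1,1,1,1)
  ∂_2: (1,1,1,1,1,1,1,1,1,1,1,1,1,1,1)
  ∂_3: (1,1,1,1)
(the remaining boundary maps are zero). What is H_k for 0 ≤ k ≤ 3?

H_0 ≅ Z,  H_1 = 0,  H_2 ≅ Z,  H_3 = 0.

H_0: b_0 = 10 − 0 − 9 = 1; torsion from ∂_1 factors > 1: none. So H_0 ≅ Z.
H_1: b_1 = 24 − 9 − 15 = 0; torsion from ∂_2 factors > 1: none. So H_1 ≅ 0.
H_2: b_2 = 20 − 15 − 4 = 1; torsion from ∂_3 factors > 1: none. So H_2 ≅ Z.
H_3: b_3 = 4 − 4 − 0 = 0; torsion from ∂_4 factors > 1: none. So H_3 ≅ 0.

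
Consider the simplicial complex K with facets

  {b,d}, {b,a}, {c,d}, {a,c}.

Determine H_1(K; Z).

Order the vertices as a < b < c < d. Listing each simplex with vertices in this order, K has dimension 1 with simplices:

  0-simplices (4): a, b, c, d
  1-simplices (4): ab, ac, bd, cd

Hence C_0 ≅ Z^4, C_1 ≅ Z^4.

Boundary ∂_1: C_1 → C_0 sends each edge [p,q] (with p < q) to q − p.
The 4×4 boundary matrix has rank 3 and Smith normal form diag(1,1,1).

Now H_k = ker ∂_k / im ∂_{k+1}, so:

  H_1: rank ker ∂_1 − rank ∂_2 = (4 − 3) − 0 = 1, and there is no ∂_2, so H_1 ≅ Z.

H_1 = Z.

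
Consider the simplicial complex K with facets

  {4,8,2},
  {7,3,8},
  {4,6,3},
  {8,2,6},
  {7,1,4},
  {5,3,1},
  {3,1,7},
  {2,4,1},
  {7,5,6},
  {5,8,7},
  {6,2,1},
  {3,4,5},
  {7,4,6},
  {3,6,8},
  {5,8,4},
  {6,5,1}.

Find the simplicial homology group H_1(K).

H_1 ≅ Z^2.

Take the total order 1 < 2 < 3 < 4 < 5 < 6 < 7 < 8 on the vertex set. Then K (dimension 2) consists of the simplices:

  0-simplices (8): [1], [2], [3], [4], [5], [6], [7], [8]
  1-simplices (24): (24 of them)
  2-simplices (16): [1,2,4], [1,2,6], [1,3,5], [1,3,7], [1,4,7], [1,5,6], [2,4,8], [2,6,8], [3,4,5], [3,4,6], [3,6,8], [3,7,8], [4,5,8], [4,6,7], [5,6,7], [5,7,8]

giving chain groups C_0 ≅ Z^8, C_1 ≅ Z^24, C_2 ≅ Z^16.

∂_1: C_1 → C_0 sends each edge [p,q] (with p < q) to q − p.
The resulting 8×24 matrix has rank 7, and its Smith normal form has invariant factors (1,1,1,1,1,1,1).

∂_2: C_2 → C_1 maps a triangle to the signed sum of its edges. For instance
  ∂[1,2,6] = [2,6] − [1,6] + [1,2],
  ∂[3,4,5] = [4,5] − [3,5] + [3,4].
This gives a 24×16 integer matrix of rank 15; reducing to Smith normal form yields diagonal entries (1,1,1,1,1,1,1,1,1,1,1,1,1,1,1).

Now H_k = ker ∂_k / im ∂_{k+1}, so:

  H_1: rank ker ∂_1 − rank ∂_2 = (24 − 7) − 15 = 2, and the invariant factors of ∂_2 are all 1, so H_1 ≅ Z^2.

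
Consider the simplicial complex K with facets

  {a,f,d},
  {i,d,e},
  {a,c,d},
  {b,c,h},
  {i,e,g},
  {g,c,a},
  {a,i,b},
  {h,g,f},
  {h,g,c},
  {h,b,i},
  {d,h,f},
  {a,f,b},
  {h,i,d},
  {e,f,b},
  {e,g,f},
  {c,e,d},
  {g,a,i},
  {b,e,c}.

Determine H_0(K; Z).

H_0 = Z.

We work with the vertex ordering a < b < c < d < e < f < g < h < i. The simplices of K, each written with vertices in increasing order, are:

  0-simplices (9): a, b, c, d, e, f, g, h, i
  1-simplices (27): ab, ac, ad, af, ag, ai, bc, be, bf, bh, bi, cd, ce, cg, ch, de, df, dh, di, ef, eg, ei, fg, fh, gh, gi, hi
  2-simplices (18): abf, abi, acd, acg, adf, agi, bce, bch, bef, bhi, cde, cgh, dei, dfh, dhi, efg, egi, fgh

so the chain groups are C_0 ≅ Z^9, C_1 ≅ Z^27, C_2 ≅ Z^18.

Boundary ∂_1: C_1 → C_0 sends each edge [p,q] (with p < q) to q − p. For instance
  ∂ab = b − a.
The resulting 9×27 matrix has rank 8, and its Smith normal form has invariant factors (1,1,1,1,1,1,1,1).

The boundary map ∂_2: C_2 → C_1 sends each 2-simplex [p,q,r] to [q,r] − [p,r] + [p,q]. For instance
  ∂abf = bf − af + ab,
  ∂dfh = fh − dh + df.
The 27×18 boundary matrix has rank 17 and Smith normal form diag(1,1,1,1,1,1,1,1,1,1,1,1,1,1,1,1,1).

From H_k ≅ ker(∂_k) / im(∂_{k+1}) we obtain:

  H_0: rank C_0 − rank ∂_1 = 9 − 8 = 1, and the invariant factors of ∂_1 are all 1, so H_0 ≅ Z.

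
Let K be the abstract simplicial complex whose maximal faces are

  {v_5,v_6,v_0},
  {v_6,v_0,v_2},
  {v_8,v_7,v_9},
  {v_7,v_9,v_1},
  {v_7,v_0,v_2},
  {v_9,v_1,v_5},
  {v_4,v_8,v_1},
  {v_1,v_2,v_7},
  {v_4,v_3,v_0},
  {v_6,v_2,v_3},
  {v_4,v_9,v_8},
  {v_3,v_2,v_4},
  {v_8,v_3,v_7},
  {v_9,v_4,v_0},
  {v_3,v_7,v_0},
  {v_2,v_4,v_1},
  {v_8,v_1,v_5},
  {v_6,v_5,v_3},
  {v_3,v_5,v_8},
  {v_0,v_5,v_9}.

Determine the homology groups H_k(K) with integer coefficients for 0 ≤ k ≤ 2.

Order the vertices as v_0 < v_1 < v_2 < v_3 < v_4 < v_5 < v_6 < v_7 < v_8 < v_9. Listing each simplex with vertices in this order, K has dimension 2 with simplices:

  0-simplices (10): [v_0], [v_1], [v_2], [v_3], [v_4], [v_5], [v_6], [v_7], [v_8], [v_9]
  1-simplices (30): (30 of them)
  2-simplices (20): (20 of them)

so the chain groups are C_0 ≅ Z^10, C_1 ≅ Z^30, C_2 ≅ Z^20.

Boundary ∂_1: C_1 → C_0 is given by ∂[p,q] = [q] − [p].
The resulting 10×30 matrix has rank 9, and its Smith normal form has invariant factors (1,1,1,1,1,1,1,1,1).

Boundary ∂_2: C_2 → C_1 acts by ∂[p,q,r] = [q,r] − [p,r] + [p,q]. For instance
  ∂[v_1,v_5,v_9] = [v_5,v_9] − [v_1,v_9] + [v_1,v_5],
  ∂[v_7,v_8,v_9] = [v_8,v_9] − [v_7,v_9] + [v_7,v_8].
As a 30×20 matrix over Z this has rank 20, with invariant factors (1,1,1,1,1,1,1,1,1,1,1,1,1,1,1,1,1,1,1,2).

Computing H_k = (kernel of ∂_k) / (image of ∂_{k+1}):

  H_0: rank C_0 − rank ∂_1 = 10 − 9 = 1, and the invariant factors of ∂_1 are all 1, so H_0 = Z.
  H_1: rank ker ∂_1 − rank ∂_2 = (30 − 9) − 20 = 1, and ∂_2 has invariant factor 2 > 1, so H_1 = Z ⊕ Z/2.
  H_2: rank ker ∂_2 − rank ∂_3 = (20 − 20) − 0 = 0, and there is no ∂_3, so H_2 = 0.

H_0 = Z,  H_1 = Z ⊕ Z/2,  H_2 = 0.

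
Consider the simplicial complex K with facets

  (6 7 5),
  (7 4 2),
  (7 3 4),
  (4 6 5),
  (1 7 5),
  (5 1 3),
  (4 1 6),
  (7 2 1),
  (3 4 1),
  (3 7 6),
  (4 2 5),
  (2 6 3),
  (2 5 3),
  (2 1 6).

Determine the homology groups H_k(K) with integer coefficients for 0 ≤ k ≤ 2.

Fix the vertex order 1 < 2 < 3 < 4 < 5 < 6 < 7 and write every simplex with vertices in increasing order. Then dim K = 2 and the simplices of K are:

  0-simplices (7): [1], [2], [3], [4], [5], [6], [7]
  1-simplices (21): [1,2], [1,3], [1,4], [1,5], [1,6], [1,7], [2,3], [2,4], [2,5], [2,6], [2,7], [3,4], [3,5], [3,6], [3,7], [4,5], [4,6], [4,7], [5,6], [5,7], [6,7]
  2-simplices (14): [1,2,6], [1,2,7], [1,3,4], [1,3,5], [1,4,6], [1,5,7], [2,3,5], [2,3,6], [2,4,5], [2,4,7], [3,4,7], [3,6,7], [4,5,6], [5,6,7]

so the chain groups are C_0 ≅ Z^7, C_1 ≅ Z^21, C_2 ≅ Z^14.

Boundary ∂_1: C_1 → C_0 is given by ∂[p,q] = [q] − [p]. For instance
  ∂[1,6] = [6] − [1].
This gives a 7×21 integer matrix of rank 6; reducing to Smith normal form yields diagonal entries (1,1,1,1,1,1).

The boundary map ∂_2: C_2 → C_1 acts by ∂[p,q,r] = [q,r] − [p,r] + [p,q]. For instance
  ∂[1,2,6] = [2,6] − [1,6] + [1,2],
  ∂[1,2,7] = [2,7] − [1,7] + [1,2].
This gives a 21×14 integer matrix of rank 13; reducing to Smith normal form yields diagonal entries (1,1,1,1,1,1,1,1,1,1,1,1,1).

Now H_k = ker ∂_k / im ∂_{k+1}, so:

  H_0: rank C_0 − rank ∂_1 = 7 − 6 = 1, and the invariant factors of ∂_1 are all 1, so H_0 ≅ Z.
  H_1: rank ker ∂_1 − rank ∂_2 = (21 − 6) − 13 = 2, and the invariant factors of ∂_2 are all 1, so H_1 ≅ Z^2.
  H_2: rank ker ∂_2 − rank ∂_3 = (14 − 13) − 0 = 1, and there is no ∂_3, so H_2 ≅ Z.

As a check, the Euler characteristic is 7 − 21 + 14 = 0, which agrees with 1 − 2 + 1 = 0.
(K is a triangulation of the torus T^2.)

H_0 = Z,  H_1 = Z^2,  H_2 = Z.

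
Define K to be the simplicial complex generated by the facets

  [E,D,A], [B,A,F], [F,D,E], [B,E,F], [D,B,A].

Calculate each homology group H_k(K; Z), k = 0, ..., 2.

We work with the vertex ordering A < B < D < E < F. The simplices of K, each written with vertices in increasing order, are:

  0-simplices (5): A, B, D, E, F
  1-simplices (10): AB, AD, AE, AF, BD, BE, BF, DE, DF, EF
  2-simplices (5): ABD, ABF, ADE, BEF, DEF

giving chain groups C_0 ≅ Z^5, C_1 ≅ Z^10, C_2 ≅ Z^5.

∂_1: C_1 → C_0 is given by ∂[p,q] = [q] − [p]. For instance
  ∂BF = F − B.
This gives a 5×10 integer matrix of rank 4; reducing to Smith normal form yields diagonal entries (1,1,1,1).

The boundary map ∂_2: C_2 → C_1 sends each 2-simplex [p,q,r] to [q,r] − [p,r] + [p,q]. For instance
  ∂BEF = EF − BF + BE,
  ∂ABD = BD − AD + AB.
This gives a 10×5 integer matrix of rank 5; reducing to Smith normal form yields diagonal entries (1,1,1,1,1).

Computing H_k = (kernel of ∂_k) / (image of ∂_{k+1}):

  H_0: rank C_0 − rank ∂_1 = 5 − 4 = 1, and the invariant factors of ∂_1 are all 1, so H_0 ≅ Z.
  H_1: rank ker ∂_1 − rank ∂_2 = (10 − 4) − 5 = 1, and the invariant factors of ∂_2 are all 1, so H_1 ≅ Z.
  H_2: rank ker ∂_2 − rank ∂_3 = (5 − 5) − 0 = 0, and there is no ∂_3, so H_2 ≅ 0.

(K is a triangulation of the Möbius band.)

H_0 ≅ Z,  H_1 ≅ Z,  H_2 = 0.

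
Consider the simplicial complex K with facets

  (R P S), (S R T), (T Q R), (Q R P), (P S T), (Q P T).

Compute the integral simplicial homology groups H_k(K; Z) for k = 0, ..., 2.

H_0 = Z,  H_1 = 0,  H_2 = Z.

We work with the vertex ordering P < Q < R < S < T. The simplices of K, each written with vertices in increasing order, are:

  0-simplices (5): P, Q, R, S, T
  1-simplices (9): PQ, PR, PS, PT, QR, QT, RS, RT, ST
  2-simplices (6): PQR, PQT, PRS, PST, QRT, RST

Hence C_0 ≅ Z^5, C_1 ≅ Z^9, C_2 ≅ Z^6.

Boundary ∂_1: C_1 → C_0 maps an edge to its endpoints' difference, ∂[p,q] = q − p. For instance
  ∂PR = R − P.
This gives a 5×9 integer matrix of rank 4; reducing to Smith normal form yields diagonal entries (1,1,1,1).

∂_2: C_2 → C_1 acts by ∂[p,q,r] = [q,r] − [p,r] + [p,q]. For instance
  ∂PQT = QT − PT + PQ,
  ∂PQR = QR − PR + PQ.
The 9×6 boundary matrix has rank 5 and Smith normal form diag(1,1,1,1,1).

Computing H_k = (kernel of ∂_k) / (image of ∂_{k+1}):

  H_0: rank C_0 − rank ∂_1 = 5 − 4 = 1, and the invariant factors of ∂_1 are all 1, so H_0 = Z.
  H_1: rank ker ∂_1 − rank ∂_2 = (9 − 4) − 5 = 0, and the invariant factors of ∂_2 are all 1, so H_1 = 0.
  H_2: rank ker ∂_2 − rank ∂_3 = (6 − 5) − 0 = 1, and there is no ∂_3, so H_2 = Z.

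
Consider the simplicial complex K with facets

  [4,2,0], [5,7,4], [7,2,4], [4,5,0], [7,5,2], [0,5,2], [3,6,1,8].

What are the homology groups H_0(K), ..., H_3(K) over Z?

H_0 ≅ Z^2,  H_1 = 0,  H_2 ≅ Z,  H_3 = 0.

We work with the vertex ordering 0 < 1 < 2 < 3 < 4 < 5 < 6 < 7 < 8. The simplices of K, each written with vertices in increasing order, are:

  0-simplices (9): [0], [1], [2], [3], [4], [5], [6], [7], [8]
  1-simplices (15): [0,2], [0,4], [0,5], [1,3], [1,6], [1,8], [2,4], [2,5], [2,7], [3,6], [3,8], [4,5], [4,7], [5,7], [6,8]
  2-simplices (10): [0,2,4], [0,2,5], [0,4,5], [1,3,6], [1,3,8], [1,6,8], [2,4,7], [2,5,7], [3,6,8], [4,5,7]
  3-simplices (1): [1,3,6,8]

so the chain groups are C_0 ≅ Z^9, C_1 ≅ Z^15, C_2 ≅ Z^10, C_3 ≅ Z^1.

The boundary map ∂_1: C_1 → C_0 maps an edge to its endpoints' difference, ∂[p,q] = q − p.
The 9×15 boundary matrix has rank 7 and Smith normal form diag(1,1,1,1,1,1,1).

The boundary map ∂_2: C_2 → C_1 maps a triangle to the signed sum of its edges. For instance
  ∂[0,2,4] = [2,4] − [0,4] + [0,2],
  ∂[1,3,6] = [3,6] − [1,6] + [1,3].
The resulting 15×10 matrix has rank 8, and its Smith normal form has invariant factors (1,1,1,1,1,1,1,1).

The boundary map ∂_3: C_3 → C_2 sends each 3-simplex σ to the alternating sum Σ_i (−1)^i (σ with its i-th vertex removed). For instance
  ∂[1,3,6,8] = [3,6,8] − [1,6,8] + [1,3,8] − [1,3,6].
As a 10×1 matrix over Z this has rank 1, with invariant factors (1).

From H_k ≅ ker(∂_k) / im(∂_{k+1}) we obtain:

  H_0: rank C_0 − rank ∂_1 = 9 − 7 = 2, and the invariant factors of ∂_1 are all 1, so H_0 = Z^2.
  H_1: rank ker ∂_1 − rank ∂_2 = (15 − 7) − 8 = 0, and the invariant factors of ∂_2 are all 1, so H_1 = 0.
  H_2: rank ker ∂_2 − rank ∂_3 = (10 − 8) − 1 = 1, and the invariant factors of ∂_3 are all 1, so H_2 = Z.
  H_3: rank ker ∂_3 − rank ∂_4 = (1 − 1) − 0 = 0, and there is no ∂_4, so H_3 = 0.

As a check, the Euler characteristic is 9 − 15 + 10 − 1 = 3, which agrees with 2 − 0 + 1 − 0 = 3.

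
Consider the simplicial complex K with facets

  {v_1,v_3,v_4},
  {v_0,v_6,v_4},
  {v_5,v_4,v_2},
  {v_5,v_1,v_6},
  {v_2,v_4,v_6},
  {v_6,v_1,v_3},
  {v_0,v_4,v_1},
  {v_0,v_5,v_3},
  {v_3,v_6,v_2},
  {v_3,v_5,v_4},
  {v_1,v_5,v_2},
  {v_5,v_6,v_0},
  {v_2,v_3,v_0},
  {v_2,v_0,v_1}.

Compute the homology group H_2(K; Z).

K has 7 vertices, 21 edges, 14 triangles.
rank ∂_2 = 13, rank ∂_3 = 0 ⇒ b_2 = 14 − 13 − 0 = 1. So H_2 ≅ Z.

H_2 = Z.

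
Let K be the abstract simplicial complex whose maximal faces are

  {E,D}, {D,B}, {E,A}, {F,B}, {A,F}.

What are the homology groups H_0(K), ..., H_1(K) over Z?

Fix the vertex order A < B < D < E < F and write every simplex with vertices in increasing order. Then dim K = 1 and the simplices of K are:

  0-simplices (5): A, B, D, E, F
  1-simplices (5): AE, AF, BD, BF, DE

Hence C_0 ≅ Z^5, C_1 ≅ Z^5.

∂_1: C_1 → C_0 maps an edge to its endpoints' difference, ∂[p,q] = q − p.
This gives a 5×5 integer matrix of rank 4; reducing to Smith normal form yields diagonal entries (1,1,1,1).

Now H_k = ker ∂_k / im ∂_{k+1}, so:

  H_0: rank C_0 − rank ∂_1 = 5 − 4 = 1, and the invariant factors of ∂_1 are all 1, so H_0 = Z.
  H_1: rank ker ∂_1 − rank ∂_2 = (5 − 4) − 0 = 1, and there is no ∂_2, so H_1 = Z.

H_0 ≅ Z,  H_1 ≅ Z.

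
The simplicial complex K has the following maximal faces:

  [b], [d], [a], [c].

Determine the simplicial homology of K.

Order the vertices as a < b < c < d. Listing each simplex with vertices in this order, K has dimension 0 with simplices:

  0-simplices (4): a, b, c, d

giving chain groups C_0 ≅ Z^4.

Reading off H_k = ker ∂_k / im ∂_{k+1}:

  H_0: rank C_0 − rank ∂_1 = 4 − 0 = 4, and there is no ∂_1, so H_0 = Z^4.

H_0 ≅ Z^4.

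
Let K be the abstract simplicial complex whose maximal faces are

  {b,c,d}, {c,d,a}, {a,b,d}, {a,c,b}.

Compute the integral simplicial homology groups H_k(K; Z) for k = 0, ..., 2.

H_0 = Z,  H_1 = 0,  H_2 = Z.

Order the vertices as a < b < c < d. Listing each simplex with vertices in this order, K has dimension 2 with simplices:

  0-simplices (4): a, b, c, d
  1-simplices (6): ab, ac, ad, bc, bd, cd
  2-simplices (4): abc, abd, acd, bcd

Hence C_0 ≅ Z^4, C_1 ≅ Z^6, C_2 ≅ Z^4.

∂_1: C_1 → C_0 sends each edge [p,q] (with p < q) to q − p.
As a 4×6 matrix over Z this has rank 3, with invariant factors (1,1,1).

Boundary ∂_2: C_2 → C_1 sends each 2-simplex [p,q,r] to [q,r] − [p,r] + [p,q]. For instance
  ∂abd = bd − ad + ab,
  ∂acd = cd − ad + ac.
This gives a 6×4 integer matrix of rank 3; reducing to Smith normal form yields diagonal entries (1,1,1).

From H_k ≅ ker(∂_k) / im(∂_{k+1}) we obtain:

  H_0: rank C_0 − rank ∂_1 = 4 − 3 = 1, and the invariant factors of ∂_1 are all 1, so H_0 ≅ Z.
  H_1: rank ker ∂_1 − rank ∂_2 = (6 − 3) − 3 = 0, and the invariant factors of ∂_2 are all 1, so H_1 ≅ 0.
  H_2: rank ker ∂_2 − rank ∂_3 = (4 − 3) − 0 = 1, and there is no ∂_3, so H_2 ≅ Z.

(K is a triangulation of the 2-sphere S^2.)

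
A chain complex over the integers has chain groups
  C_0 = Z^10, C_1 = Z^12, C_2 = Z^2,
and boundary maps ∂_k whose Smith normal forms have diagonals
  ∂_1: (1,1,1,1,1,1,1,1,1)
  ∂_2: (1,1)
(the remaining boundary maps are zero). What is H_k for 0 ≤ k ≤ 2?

H_0: b_0 = 10 − 0 − 9 = 1; torsion from ∂_1 factors > 1: none. So H_0 = Z.
H_1: b_1 = 12 − 9 − 2 = 1; torsion from ∂_2 factors > 1: none. So H_1 = Z.
H_2: b_2 = 2 − 2 − 0 = 0; torsion from ∂_3 factors > 1: none. So H_2 = 0.

H_0 = Z,  H_1 = Z,  H_2 = 0.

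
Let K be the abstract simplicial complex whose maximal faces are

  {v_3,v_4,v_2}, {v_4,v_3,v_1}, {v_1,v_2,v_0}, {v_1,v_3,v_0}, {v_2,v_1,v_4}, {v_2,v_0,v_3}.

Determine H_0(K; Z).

H_0 ≅ Z.

We work with the vertex ordering v_0 < v_1 < v_2 < v_3 < v_4. The simplices of K, each written with vertices in increasing order, are:

  0-simplices (5): [v_0], [v_1], [v_2], [v_3], [v_4]
  1-simplices (9): [v_0,v_1], [v_0,v_2], [v_0,v_3], [v_1,v_2], [v_1,v_3], [v_1,v_4], [v_2,v_3], [v_2,v_4], [v_3,v_4]
  2-simplices (6): [v_0,v_1,v_2], [v_0,v_1,v_3], [v_0,v_2,v_3], [v_1,v_2,v_4], [v_1,v_3,v_4], [v_2,v_3,v_4]

giving chain groups C_0 ≅ Z^5, C_1 ≅ Z^9, C_2 ≅ Z^6.

Boundary ∂_1: C_1 → C_0 sends each edge [p,q] (with p < q) to q − p. For instance
  ∂[v_1,v_3] = [v_3] − [v_1].
This gives a 5×9 integer matrix of rank 4; reducing to Smith normal form yields diagonal entries (1,1,1,1).

Boundary ∂_2: C_2 → C_1 sends each 2-simplex [p,q,r] to [q,r] − [p,r] + [p,q]. For instance
  ∂[v_1,v_3,v_4] = [v_3,v_4] − [v_1,v_4] + [v_1,v_3],
  ∂[v_1,v_2,v_4] = [v_2,v_4] − [v_1,v_4] + [v_1,v_2].
This gives a 9×6 integer matrix of rank 5; reducing to Smith normal form yields diagonal entries (1,1,1,1,1).

Now H_k = ker ∂_k / im ∂_{k+1}, so:

  H_0: rank C_0 − rank ∂_1 = 5 − 4 = 1, and the invariant factors of ∂_1 are all 1, so H_0 ≅ Z.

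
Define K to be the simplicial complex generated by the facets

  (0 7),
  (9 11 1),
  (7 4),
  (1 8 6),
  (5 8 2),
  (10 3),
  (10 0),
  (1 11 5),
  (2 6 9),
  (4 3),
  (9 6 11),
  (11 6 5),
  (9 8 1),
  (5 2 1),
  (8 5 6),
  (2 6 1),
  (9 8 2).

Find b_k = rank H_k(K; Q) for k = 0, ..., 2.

b_0 = 2, b_1 = 1, b_2 = 0.

K has 12 vertices, 23 edges, 12 triangles.
rank ∂_0 = 0, rank ∂_1 = 10 ⇒ b_0 = 12 − 0 − 10 = 2; all invariant factors of ∂_1 are 1 so no torsion. So H_0 ≅ Z^2.
rank ∂_1 = 10, rank ∂_2 = 12 ⇒ b_1 = 23 − 10 − 12 = 1; ∂_2 has invariant factor(s) [2] giving torsion. So H_1 ≅ Z ⊕ Z_2.
rank ∂_2 = 12, rank ∂_3 = 0 ⇒ b_2 = 12 − 12 − 0 = 0. So H_2 ≅ 0.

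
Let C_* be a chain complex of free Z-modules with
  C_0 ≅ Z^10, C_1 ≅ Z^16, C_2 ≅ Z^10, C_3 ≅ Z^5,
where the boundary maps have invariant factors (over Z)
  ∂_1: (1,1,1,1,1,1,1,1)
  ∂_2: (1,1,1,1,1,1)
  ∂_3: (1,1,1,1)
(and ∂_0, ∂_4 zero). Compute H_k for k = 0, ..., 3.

H_0: b_0 = 10 − 0 − 8 = 2; torsion from ∂_1 factors > 1: none. So H_0 ≅ Z^2.
H_1: b_1 = 16 − 8 − 6 = 2; torsion from ∂_2 factors > 1: none. So H_1 ≅ Z^2.
H_2: b_2 = 10 − 6 − 4 = 0; torsion from ∂_3 factors > 1: none. So H_2 ≅ 0.
H_3: b_3 = 5 − 4 − 0 = 1; torsion from ∂_4 factors > 1: none. So H_3 ≅ Z.

H_0 ≅ Z^2,  H_1 ≅ Z^2,  H_2 = 0,  H_3 ≅ Z.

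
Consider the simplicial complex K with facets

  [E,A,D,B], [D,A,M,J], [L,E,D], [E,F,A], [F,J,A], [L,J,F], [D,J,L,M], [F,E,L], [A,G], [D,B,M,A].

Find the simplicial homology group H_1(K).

H_1 ≅ 0.

Fix the vertex order A < B < D < E < F < G < J < L < M and write every simplex with vertices in increasing order. Then dim K = 3 and the simplices of K are:

  0-simplices (9): A, B, D, E, F, G, J, L, M
  1-simplices (21): AB, AD, AE, AF, AG, AJ, AM, BD, BE, BM, DE, DJ, DL, DM, EF, EL, FJ, FL, JL, JM, LM
  2-simplices (18): ABD, ABE, ABM, ADE, ADJ, ADM, AEF, AFJ, AJM, BDE, BDM, DEL, DJL, DJM, DLM, EFL, FJL, JLM
  3-simplices (4): ABDE, ABDM, ADJM, DJLM

giving chain groups C_0 ≅ Z^9, C_1 ≅ Z^21, C_2 ≅ Z^18, C_3 ≅ Z^4.

Boundary ∂_1: C_1 → C_0 sends each edge [p,q] (with p < q) to q − p. For instance
  ∂AF = F − A.
The resulting 9×21 matrix has rank 8, and its Smith normal form has invariant factors (1,1,1,1,1,1,1,1).

The boundary map ∂_2: C_2 → C_1 acts by ∂[p,q,r] = [q,r] − [p,r] + [p,q]. For instance
  ∂ADE = DE − AE + AD,
  ∂EFL = FL − EL + EF.
The resulting 21×18 matrix has rank 13, and its Smith normal form has invariant factors (1,1,1,1,1,1,1,1,1,1,1,1,1).

Boundary ∂_3: C_3 → C_2 sends each 3-simplex σ to the alternating sum Σ_i (−1)^i (σ with its i-th vertex removed). For instance
  ∂ABDE = BDE − ADE + ABE − ABD,
  ∂ABDM = BDM − ADM + ABM − ABD.
The 18×4 boundary matrix has rank 4 and Smith normal form diag(1,1,1,1).

From H_k ≅ ker(∂_k) / im(∂_{k+1}) we obtain:

  H_1: rank ker ∂_1 − rank ∂_2 = (21 − 8) − 13 = 0, and the invariant factors of ∂_2 are all 1, so H_1 ≅ 0.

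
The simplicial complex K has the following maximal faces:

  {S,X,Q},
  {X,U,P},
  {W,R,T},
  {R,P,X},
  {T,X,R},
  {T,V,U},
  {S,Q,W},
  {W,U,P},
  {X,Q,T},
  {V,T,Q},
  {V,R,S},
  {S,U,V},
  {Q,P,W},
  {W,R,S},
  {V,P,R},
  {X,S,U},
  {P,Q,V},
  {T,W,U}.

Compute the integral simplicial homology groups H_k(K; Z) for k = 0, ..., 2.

Order the vertices as P < Q < R < S < T < U < V < W < X. Listing each simplex with vertices in this order, K has dimension 2 with simplices:

  0-simplices (9): P, Q, R, S, T, U, V, W, X
  1-simplices (27): PQ, PR, PU, PV, PW, PX, QS, QT, QV, QW, QX, RS, RT, RV, RW, RX, SU, SV, SW, SX, TU, TV, TW, TX, UV, UW, UX
  2-simplices (18): PQV, PQW, PRV, PRX, PUW, PUX, QSW, QSX, QTV, QTX, RSV, RSW, RTW, RTX, SUV, SUX, TUV, TUW

so the chain groups are C_0 ≅ Z^9, C_1 ≅ Z^27, C_2 ≅ Z^18.

Boundary ∂_1: C_1 → C_0 sends each edge [p,q] (with p < q) to q − p. For instance
  ∂UV = V − U.
This gives a 9×27 integer matrix of rank 8; reducing to Smith normal form yields diagonal entries (1,1,1,1,1,1,1,1).

∂_2: C_2 → C_1 acts by ∂[p,q,r] = [q,r] − [p,r] + [p,q]. For instance
  ∂RSW = SW − RW + RS,
  ∂SUX = UX − SX + SU.
The 27×18 boundary matrix has rank 17 and Smith normal form diag(1,1,1,1,1,1,1,1,1,1,1,1,1,1,1,1,1).

Now H_k = ker ∂_k / im ∂_{k+1}, so:

  H_0: rank C_0 − rank ∂_1 = 9 − 8 = 1, and the invariant factors of ∂_1 are all 1, so H_0 = Z.
  H_1: rank ker ∂_1 − rank ∂_2 = (27 − 8) − 17 = 2, and the invariant factors of ∂_2 are all 1, so H_1 = Z^2.
  H_2: rank ker ∂_2 − rank ∂_3 = (18 − 17) − 0 = 1, and there is no ∂_3, so H_2 = Z.

As a check, the Euler characteristic is 9 − 27 + 18 = 0, which agrees with 1 − 2 + 1 = 0.

H_0 = Z,  H_1 = Z^2,  H_2 = Z.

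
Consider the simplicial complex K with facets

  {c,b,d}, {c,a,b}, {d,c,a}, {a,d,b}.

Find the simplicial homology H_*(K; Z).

K has 4 vertices, 6 edges, 4 triangles.
rank ∂_0 = 0, rank ∂_1 = 3 ⇒ b_0 = 4 − 0 − 3 = 1; all invariant factors of ∂_1 are 1 so no torsion. So H_0 = Z.
rank ∂_1 = 3, rank ∂_2 = 3 ⇒ b_1 = 6 − 3 − 3 = 0; all invariant factors of ∂_2 are 1 so no torsion. So H_1 = 0.
rank ∂_2 = 3, rank ∂_3 = 0 ⇒ b_2 = 4 − 3 − 0 = 1. So H_2 = Z.

H_0 = Z,  H_1 = 0,  H_2 = Z.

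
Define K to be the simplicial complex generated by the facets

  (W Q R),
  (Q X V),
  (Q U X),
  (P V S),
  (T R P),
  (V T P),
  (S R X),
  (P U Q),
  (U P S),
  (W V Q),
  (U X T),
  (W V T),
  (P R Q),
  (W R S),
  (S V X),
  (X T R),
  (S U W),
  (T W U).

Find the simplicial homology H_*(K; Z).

H_0 ≅ Z,  H_1 ≅ Z^2,  H_2 ≅ Z.

Fix the vertex order P < Q < R < S < T < U < V < W < X and write every simplex with vertices in increasing order. Then dim K = 2 and the simplices of K are:

  0-simplices (9): P, Q, R, S, T, U, V, W, X
  1-simplices (27): PQ, PR, PS, PT, PU, PV, QR, QU, QV, QW, QX, RS, RT, RW, RX, SU, SV, SW, SX, TU, TV, TW, TX, UW, UX, VW, VX
  2-simplices (18): PQR, PQU, PRT, PSU, PSV, PTV, QRW, QUX, QVW, QVX, RSW, RSX, RTX, SUW, SVX, TUW, TUX, TVW

Hence C_0 ≅ Z^9, C_1 ≅ Z^27, C_2 ≅ Z^18.

∂_1: C_1 → C_0 is given by ∂[p,q] = [q] − [p].
The resulting 9×27 matrix has rank 8, and its Smith normal form has invariant factors (1,1,1,1,1,1,1,1).

The boundary map ∂_2: C_2 → C_1 maps a triangle to the signed sum of its edges. For instance
  ∂RSX = SX − RX + RS,
  ∂PRT = RT − PT + PR.
As a 27×18 matrix over Z this has rank 17, with invariant factors (1,1,1,1,1,1,1,1,1,1,1,1,1,1,1,1,1).

Computing H_k = (kernel of ∂_k) / (image of ∂_{k+1}):

  H_0: rank C_0 − rank ∂_1 = 9 − 8 = 1, and the invariant factors of ∂_1 are all 1, so H_0 = Z.
  H_1: rank ker ∂_1 − rank ∂_2 = (27 − 8) − 17 = 2, and the invariant factors of ∂_2 are all 1, so H_1 = Z^2.
  H_2: rank ker ∂_2 − rank ∂_3 = (18 − 17) − 0 = 1, and there is no ∂_3, so H_2 = Z.

As a check, the Euler characteristic is 9 − 27 + 18 = 0, which agrees with 1 − 2 + 1 = 0.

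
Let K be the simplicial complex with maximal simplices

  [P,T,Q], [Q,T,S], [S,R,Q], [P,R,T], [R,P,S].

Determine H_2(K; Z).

H_2 ≅ 0.

Order the vertices as P < Q < R < S < T. Listing each simplex with vertices in this order, K has dimension 2 with simplices:

  0-simplices (5): P, Q, R, S, T
  1-simplices (10): PQ, PR, PS, PT, QR, QS, QT, RS, RT, ST
  2-simplices (5): PQT, PRS, PRT, QRS, QST

Hence C_0 ≅ Z^5, C_1 ≅ Z^10, C_2 ≅ Z^5.

∂_1: C_1 → C_0 sends each edge [p,q] (with p < q) to q − p.
The resulting 5×10 matrix has rank 4, and its Smith normal form has invariant factors (1,1,1,1).

∂_2: C_2 → C_1 sends each 2-simplex [p,q,r] to [q,r] − [p,r] + [p,q]. For instance
  ∂PRT = RT − PT + PR,
  ∂QST = ST − QT + QS.
The 10×5 boundary matrix has rank 5 and Smith normal form diag(1,1,1,1,1).

Reading off H_k = ker ∂_k / im ∂_{k+1}:

  H_2: rank ker ∂_2 − rank ∂_3 = (5 − 5) − 0 = 0, and there is no ∂_3, so H_2 = 0.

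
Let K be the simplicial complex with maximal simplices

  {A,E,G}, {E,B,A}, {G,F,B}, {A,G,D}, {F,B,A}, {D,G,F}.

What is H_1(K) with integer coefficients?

H_1 = Z.

Fix the vertex order A < B < D < E < F < G and write every simplex with vertices in increasing order. Then dim K = 2 and the simplices of K are:

  0-simplices (6): A, B, D, E, F, G
  1-simplices (12): AB, AD, AE, AF, AG, BE, BF, BG, DF, DG, EG, FG
  2-simplices (6): ABE, ABF, ADG, AEG, BFG, DFG

giving chain groups C_0 ≅ Z^6, C_1 ≅ Z^12, C_2 ≅ Z^6.

The boundary map ∂_1: C_1 → C_0 maps an edge to its endpoints' difference, ∂[p,q] = q − p. For instance
  ∂BE = E − B.
The 6×12 boundary matrix has rank 5 and Smith normal form diag(1,1,1,1,1).

Boundary ∂_2: C_2 → C_1 acts by ∂[p,q,r] = [q,r] − [p,r] + [p,q]. For instance
  ∂AEG = EG − AG + AE,
  ∂ABF = BF − AF + AB.
As a 12×6 matrix over Z this has rank 6, with invariant factors (1,1,1,1,1,1).

Computing H_k = (kernel of ∂_k) / (image of ∂_{k+1}):

  H_1: rank ker ∂_1 − rank ∂_2 = (12 − 5) − 6 = 1, and the invariant factors of ∂_2 are all 1, so H_1 ≅ Z.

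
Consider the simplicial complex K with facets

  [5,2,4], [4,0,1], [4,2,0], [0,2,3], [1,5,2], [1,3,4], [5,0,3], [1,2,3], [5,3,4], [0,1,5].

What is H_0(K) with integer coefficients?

Take the total order 0 < 1 < 2 < 3 < 4 < 5 on the vertex set. Then K (dimension 2) consists of the simplices:

  0-simplices (6): [0], [1], [2], [3], [4], [5]
  1-simplices (15): [0,1], [0,2], [0,3], [0,4], [0,5], [1,2], [1,3], [1,4], [1,5], [2,3], [2,4], [2,5], [3,4], [3,5], [4,5]
  2-simplices (10): [0,1,4], [0,1,5], [0,2,3], [0,2,4], [0,3,5], [1,2,3], [1,2,5], [1,3,4], [2,4,5], [3,4,5]

so the chain groups are C_0 ≅ Z^6, C_1 ≅ Z^15, C_2 ≅ Z^10.

Boundary ∂_1: C_1 → C_0 maps an edge to its endpoints' difference, ∂[p,q] = q − p.
The resulting 6×15 matrix has rank 5, and its Smith normal form has invariant factors (1,1,1,1,1).

Boundary ∂_2: C_2 → C_1 acts by ∂[p,q,r] = [q,r] − [p,r] + [p,q]. For instance
  ∂[0,1,5] = [1,5] − [0,5] + [0,1],
  ∂[0,2,3] = [2,3] − [0,3] + [0,2].
As a 15×10 matrix over Z this has rank 10, with invariant factors (1,1,1,1,1,1,1,1,1,2).

Computing H_k = (kernel of ∂_k) / (image of ∂_{k+1}):

  H_0: rank C_0 − rank ∂_1 = 6 − 5 = 1, and the invariant factors of ∂_1 are all 1, so H_0 ≅ Z.

(K is a triangulation of the real projective plane RP^2.)

H_0 ≅ Z.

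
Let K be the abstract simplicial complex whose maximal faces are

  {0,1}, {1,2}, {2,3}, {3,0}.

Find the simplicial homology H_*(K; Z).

H_0 ≅ Z,  H_1 ≅ Z.

Fix the vertex order 0 < 1 < 2 < 3 and write every simplex with vertices in increasing order. Then dim K = 1 and the simplices of K are:

  0-simplices (4): [0], [1], [2], [3]
  1-simplices (4): [0,1], [0,3], [1,2], [2,3]

giving chain groups C_0 ≅ Z^4, C_1 ≅ Z^4.

∂_1: C_1 → C_0 maps an edge to its endpoints' difference, ∂[p,q] = q − p. For instance
  ∂[1,2] = [2] − [1].
The resulting 4×4 matrix has rank 3, and its Smith normal form has invariant factors (1,1,1).

Reading off H_k = ker ∂_k / im ∂_{k+1}:

  H_0: rank C_0 − rank ∂_1 = 4 − 3 = 1, and the invariant factors of ∂_1 are all 1, so H_0 ≅ Z.
  H_1: rank ker ∂_1 − rank ∂_2 = (4 − 3) − 0 = 1, and there is no ∂_2, so H_1 ≅ Z.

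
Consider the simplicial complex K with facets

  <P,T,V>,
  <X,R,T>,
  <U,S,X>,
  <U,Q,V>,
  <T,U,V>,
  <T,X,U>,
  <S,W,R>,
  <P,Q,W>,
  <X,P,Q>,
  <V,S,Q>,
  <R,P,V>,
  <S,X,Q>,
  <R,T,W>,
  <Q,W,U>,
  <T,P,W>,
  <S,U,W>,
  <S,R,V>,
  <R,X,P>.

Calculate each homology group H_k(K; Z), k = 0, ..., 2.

K has 9 vertices, 27 edges, 18 triangles.
rank ∂_0 = 0, rank ∂_1 = 8 ⇒ b_0 = 9 − 0 − 8 = 1; all invariant factors of ∂_1 are 1 so no torsion. So H_0 ≅ Z.
rank ∂_1 = 8, rank ∂_2 = 18 ⇒ b_1 = 27 − 8 − 18 = 1; ∂_2 has invariant factor(s) [2] giving torsion. So H_1 ≅ Z ⊕ Z_2.
rank ∂_2 = 18, rank ∂_3 = 0 ⇒ b_2 = 18 − 18 − 0 = 0. So H_2 ≅ 0.

H_0 ≅ Z,  H_1 ≅ Z ⊕ Z_2,  H_2 = 0.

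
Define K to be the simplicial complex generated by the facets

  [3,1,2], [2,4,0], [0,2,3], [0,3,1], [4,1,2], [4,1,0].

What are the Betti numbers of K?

b_0 = 1, b_1 = 0, b_2 = 1.

Take the total order 0 < 1 < 2 < 3 < 4 on the vertex set. Then K (dimension 2) consists of the simplices:

  0-simplices (5): [0], [1], [2], [3], [4]
  1-simplices (9): [0,1], [0,2], [0,3], [0,4], [1,2], [1,3], [1,4], [2,3], [2,4]
  2-simplices (6): [0,1,3], [0,1,4], [0,2,3], [0,2,4], [1,2,3], [1,2,4]

Hence C_0 ≅ Z^5, C_1 ≅ Z^9, C_2 ≅ Z^6.

∂_1: C_1 → C_0 sends each edge [p,q] (with p < q) to q − p.
The resulting 5×9 matrix has rank 4, and its Smith normal form has invariant factors (1,1,1,1).

∂_2: C_2 → C_1 acts by ∂[p,q,r] = [q,r] − [p,r] + [p,q]. For instance
  ∂[1,2,3] = [2,3] − [1,3] + [1,2],
  ∂[0,2,3] = [2,3] − [0,3] + [0,2].
The 9×6 boundary matrix has rank 5 and Smith normal form diag(1,1,1,1,1).

Now H_k = ker ∂_k / im ∂_{k+1}, so:

  H_0: rank C_0 − rank ∂_1 = 5 − 4 = 1, and the invariant factors of ∂_1 are all 1, so H_0 = Z.
  H_1: rank ker ∂_1 − rank ∂_2 = (9 − 4) − 5 = 0, and the invariant factors of ∂_2 are all 1, so H_1 = 0.
  H_2: rank ker ∂_2 − rank ∂_3 = (6 − 5) − 0 = 1, and there is no ∂_3, so H_2 = Z.

Hence the Betti numbers are b_0 = 1, b_1 = 0, b_2 = 1.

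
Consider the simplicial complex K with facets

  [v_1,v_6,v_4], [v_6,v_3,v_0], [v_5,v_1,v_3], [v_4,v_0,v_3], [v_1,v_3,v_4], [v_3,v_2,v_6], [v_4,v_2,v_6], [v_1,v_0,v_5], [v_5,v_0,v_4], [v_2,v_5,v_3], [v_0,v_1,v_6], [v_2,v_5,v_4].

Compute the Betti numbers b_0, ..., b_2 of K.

We work with the vertex ordering v_0 < v_1 < v_2 < v_3 < v_4 < v_5 < v_6. The simplices of K, each written with vertices in increasing order, are:

  0-simplices (7): [v_0], [v_1], [v_2], [v_3], [v_4], [v_5], [v_6]
  1-simplices (18): (18 of them)
  2-simplices (12): (12 of them)

so the chain groups are C_0 ≅ Z^7, C_1 ≅ Z^18, C_2 ≅ Z^12.

The boundary map ∂_1: C_1 → C_0 sends each edge [p,q] (with p < q) to q − p.
The 7×18 boundary matrix has rank 6 and Smith normal form diag(1,1,1,1,1,1).

The boundary map ∂_2: C_2 → C_1 maps a triangle to the signed sum of its edges. For instance
  ∂[v_0,v_3,v_4] = [v_3,v_4] − [v_0,v_4] + [v_0,v_3],
  ∂[v_0,v_4,v_5] = [v_4,v_5] − [v_0,v_5] + [v_0,v_4].
The resulting 18×12 matrix has rank 12, and its Smith normal form has invariant factors (1,1,1,1,1,1,1,1,1,1,1,2).

Reading off H_k = ker ∂_k / im ∂_{k+1}:

  H_0: rank C_0 − rank ∂_1 = 7 − 6 = 1, and the invariant factors of ∂_1 are all 1, so H_0 ≅ Z.
  H_1: rank ker ∂_1 − rank ∂_2 = (18 − 6) − 12 = 0, and ∂_2 has invariant factor 2 > 1, so H_1 ≅ Z/2.
  H_2: rank ker ∂_2 − rank ∂_3 = (12 − 12) − 0 = 0, and there is no ∂_3, so H_2 ≅ 0.

As a check, the Euler characteristic is 7 − 18 + 12 = 1, which agrees with 1 − 0 + 0 = 1.

Hence the Betti numbers are b_0 = 1, b_1 = 0, b_2 = 0.

b_0 = 1, b_1 = 0, b_2 = 0.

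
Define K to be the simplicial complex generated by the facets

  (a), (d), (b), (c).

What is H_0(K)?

H_0 = Z^4.

Order the vertices as a < b < c < d. Listing each simplex with vertices in this order, K has dimension 0 with simplices:

  0-simplices (4): a, b, c, d

so the chain groups are C_0 ≅ Z^4.

Reading off H_k = ker ∂_k / im ∂_{k+1}:

  H_0: rank C_0 − rank ∂_1 = 4 − 0 = 4, and there is no ∂_1, so H_0 ≅ Z^4.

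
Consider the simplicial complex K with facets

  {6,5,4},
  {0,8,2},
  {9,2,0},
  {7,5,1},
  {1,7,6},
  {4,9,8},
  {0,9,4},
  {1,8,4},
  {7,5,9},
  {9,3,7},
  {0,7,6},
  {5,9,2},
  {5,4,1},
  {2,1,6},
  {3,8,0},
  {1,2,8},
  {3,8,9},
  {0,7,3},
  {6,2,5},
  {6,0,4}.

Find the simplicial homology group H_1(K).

Fix the vertex order 0 < 1 < 2 < 3 < 4 < 5 < 6 < 7 < 8 < 9 and write every simplex with vertices in increasing order. Then dim K = 2 and the simplices of K are:

  0-simplices (10): [0], [1], [2], [3], [4], [5], [6], [7], [8], [9]
  1-simplices (30): (30 of them)
  2-simplices (20): (20 of them)

giving chain groups C_0 ≅ Z^10, C_1 ≅ Z^30, C_2 ≅ Z^20.

The boundary map ∂_1: C_1 → C_0 sends each edge [p,q] (with p < q) to q − p. For instance
  ∂[4,6] = [6] − [4].
The 10×30 boundary matrix has rank 9 and Smith normal form diag(1,1,1,1,1,1,1,1,1).

∂_2: C_2 → C_1 sends each 2-simplex [p,q,r] to [q,r] − [p,r] + [p,q]. For instance
  ∂[2,5,6] = [5,6] − [2,6] + [2,5],
  ∂[4,5,6] = [5,6] − [4,6] + [4,5].
This gives a 30×20 integer matrix of rank 20; reducing to Smith normal form yields diagonal entries (1,1,1,1,1,1,1,1,1,1,1,1,1,1,1,1,1,1,1,2).

From H_k ≅ ker(∂_k) / im(∂_{k+1}) we obtain:

  H_1: rank ker ∂_1 − rank ∂_2 = (30 − 9) − 20 = 1, and ∂_2 has invariant factor 2 > 1, so H_1 = Z ⊕ Z/2.

(K is a triangulation of the Klein bottle.)

H_1 ≅ Z ⊕ Z/2.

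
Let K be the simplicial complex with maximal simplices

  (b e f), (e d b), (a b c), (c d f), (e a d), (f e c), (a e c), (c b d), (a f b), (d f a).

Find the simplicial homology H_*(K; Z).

Order the vertices as a < b < c < d < e < f. Listing each simplex with vertices in this order, K has dimension 2 with simplices:

  0-simplices (6): a, b, c, d, e, f
  1-simplices (15): ab, ac, ad, ae, af, bc, bd, be, bf, cd, ce, cf, de, df, ef
  2-simplices (10): abc, abf, ace, ade, adf, bcd, bde, bef, cdf, cef

Hence C_0 ≅ Z^6, C_1 ≅ Z^15, C_2 ≅ Z^10.

∂_1: C_1 → C_0 maps an edge to its endpoints' difference, ∂[p,q] = q − p. For instance
  ∂bc = c − b.
The resulting 6×15 matrix has rank 5, and its Smith normal form has invariant factors (1,1,1,1,1).

The boundary map ∂_2: C_2 → C_1 maps a triangle to the signed sum of its edges. For instance
  ∂ace = ce − ae + ac,
  ∂abc = bc − ac + ab.
This gives a 15×10 integer matrix of rank 10; reducing to Smith normal form yields diagonal entries (1,1,1,1,1,1,1,1,1,2).

Now H_k = ker ∂_k / im ∂_{k+1}, so:

  H_0: rank C_0 − rank ∂_1 = 6 − 5 = 1, and the invariant factors of ∂_1 are all 1, so H_0 ≅ Z.
  H_1: rank ker ∂_1 − rank ∂_2 = (15 − 5) − 10 = 0, and ∂_2 has invariant factor 2 > 1, so H_1 ≅ Z_2.
  H_2: rank ker ∂_2 − rank ∂_3 = (10 − 10) − 0 = 0, and there is no ∂_3, so H_2 ≅ 0.

H_0 ≅ Z,  H_1 ≅ Z_2,  H_2 = 0.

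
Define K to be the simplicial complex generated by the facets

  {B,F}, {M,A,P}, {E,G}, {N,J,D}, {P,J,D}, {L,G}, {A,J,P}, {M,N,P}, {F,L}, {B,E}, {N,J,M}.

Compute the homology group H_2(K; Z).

H_2 ≅ 0.

Take the total order A < B < D < E < F < G < J < L < M < N < P on the vertex set. Then K (dimension 2) consists of the simplices:

  0-simplices (11): A, B, D, E, F, G, J, L, M, N, P
  1-simplices (17): AJ, AM, AP, BE, BF, DJ, DN, DP, EG, FL, GL, JM, JN, JP, MN, MP, NP
  2-simplices (6): AJP, AMP, DJN, DJP, JMN, MNP

giving chain groups C_0 ≅ Z^11, C_1 ≅ Z^17, C_2 ≅ Z^6.

∂_1: C_1 → C_0 sends each edge [p,q] (with p < q) to q − p.
The resulting 11×17 matrix has rank 9, and its Smith normal form has invariant factors (1,1,1,1,1,1,1,1,1).

∂_2: C_2 → C_1 acts by ∂[p,q,r] = [q,r] − [p,r] + [p,q]. For instance
  ∂AJP = JP − AP + AJ,
  ∂MNP = NP − MP + MN.
The resulting 17×6 matrix has rank 6, and its Smith normal form has invariant factors (1,1,1,1,1,1).

Now H_k = ker ∂_k / im ∂_{k+1}, so:

  H_2: rank ker ∂_2 − rank ∂_3 = (6 − 6) − 0 = 0, and there is no ∂_3, so H_2 ≅ 0.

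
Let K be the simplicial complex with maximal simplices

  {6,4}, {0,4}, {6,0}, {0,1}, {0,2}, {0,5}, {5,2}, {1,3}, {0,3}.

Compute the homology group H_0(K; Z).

K has 7 vertices, 9 edges.
rank ∂_0 = 0, rank ∂_1 = 6 ⇒ b_0 = 7 − 0 − 6 = 1; all invariant factors of ∂_1 are 1 so no torsion. So H_0 ≅ Z.

H_0 ≅ Z.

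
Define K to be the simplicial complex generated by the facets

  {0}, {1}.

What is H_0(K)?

H_0 = Z^2.

Take the total order 0 < 1 on the vertex set. Then K (dimension 0) consists of the simplices:

  0-simplices (2): [0], [1]

Hence C_0 ≅ Z^2.

Computing H_k = (kernel of ∂_k) / (image of ∂_{k+1}):

  H_0: rank C_0 − rank ∂_1 = 2 − 0 = 2, and there is no ∂_1, so H_0 = Z^2.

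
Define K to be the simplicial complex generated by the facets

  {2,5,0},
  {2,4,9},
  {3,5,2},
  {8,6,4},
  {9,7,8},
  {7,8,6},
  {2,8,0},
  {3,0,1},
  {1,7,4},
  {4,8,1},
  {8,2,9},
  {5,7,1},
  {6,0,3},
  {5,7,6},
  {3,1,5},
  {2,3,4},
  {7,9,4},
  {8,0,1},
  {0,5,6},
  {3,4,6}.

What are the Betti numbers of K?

b_0 = 1, b_1 = 1, b_2 = 0.

Order the vertices as 0 < 1 < 2 < 3 < 4 < 5 < 6 < 7 < 8 < 9. Listing each simplex with vertices in this order, K has dimension 2 with simplices:

  0-simplices (10): [0], [1], [2], [3], [4], [5], [6], [7], [8], [9]
  1-simplices (30): (30 of them)
  2-simplices (20): (20 of them)

Hence C_0 ≅ Z^10, C_1 ≅ Z^30, C_2 ≅ Z^20.

Boundary ∂_1: C_1 → C_0 is given by ∂[p,q] = [q] − [p].
As a 10×30 matrix over Z this has rank 9, with invariant factors (1,1,1,1,1,1,1,1,1).

The boundary map ∂_2: C_2 → C_1 sends each 2-simplex [p,q,r] to [q,r] − [p,r] + [p,q]. For instance
  ∂[0,1,3] = [1,3] − [0,3] + [0,1],
  ∂[5,6,7] = [6,7] − [5,7] + [5,6].
This gives a 30×20 integer matrix of rank 20; reducing to Smith normal form yields diagonal entries (1,1,1,1,1,1,1,1,1,1,1,1,1,1,1,1,1,1,1,2).

Now H_k = ker ∂_k / im ∂_{k+1}, so:

  H_0: rank C_0 − rank ∂_1 = 10 − 9 = 1, and the invariant factors of ∂_1 are all 1, so H_0 ≅ Z.
  H_1: rank ker ∂_1 − rank ∂_2 = (30 − 9) − 20 = 1, and ∂_2 has invariant factor 2 > 1, so H_1 ≅ Z ⊕ Z/2Z.
  H_2: rank ker ∂_2 − rank ∂_3 = (20 − 20) − 0 = 0, and there is no ∂_3, so H_2 ≅ 0.

Hence the Betti numbers are b_0 = 1, b_1 = 1, b_2 = 0.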